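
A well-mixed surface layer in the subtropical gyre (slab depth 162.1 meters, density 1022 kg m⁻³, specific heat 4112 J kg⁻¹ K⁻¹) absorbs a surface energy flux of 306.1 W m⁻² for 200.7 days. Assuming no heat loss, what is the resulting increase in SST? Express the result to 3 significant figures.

7.79 K

Areal heat capacity C = ρ c_p D = 1022 × 4112 × 162.1 = 6.81×10^8 J/(m^2 K).
Net heat input Q = F Δt = 306.1 × (200.7 days × 86400 s/day) = 5.31×10^9 J/m².
ΔT = Q / C = 5.31×10^9 / 6.81×10^8 = 7.79 K.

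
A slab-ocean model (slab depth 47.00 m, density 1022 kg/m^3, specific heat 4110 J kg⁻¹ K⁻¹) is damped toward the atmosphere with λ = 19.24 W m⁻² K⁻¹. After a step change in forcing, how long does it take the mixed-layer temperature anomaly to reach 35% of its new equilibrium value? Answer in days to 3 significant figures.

Areal heat capacity C = ρ c_p D = 1022 × 4110 × 47.00 = 1.97×10^8 J/(m²·K).
τ = C / λ = 1.97×10^8 / 19.24 = 1.03×10^7 s.
Fraction reached: 1 − e^(−t/τ) = 0.35 ⇒ t = −τ ln(1 − 0.35) = τ × 0.431.
t = 4.42×10^6 s = 51.2 days.

51.2 days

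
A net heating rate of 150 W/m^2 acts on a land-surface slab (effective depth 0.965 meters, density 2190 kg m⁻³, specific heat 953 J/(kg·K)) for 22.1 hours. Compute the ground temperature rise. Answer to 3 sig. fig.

5.93 K

Areal heat capacity C = ρ c_p D = 2190 × 953 × 0.965 = 2.01×10^6 J/(m²·K).
Net heat input Q = F Δt = 150 × (22.1 hours × 3600 s/hour) = 1.19×10^7 J/m².
ΔT = Q / C = 1.19×10^7 / 2.01×10^6 = 5.93 K.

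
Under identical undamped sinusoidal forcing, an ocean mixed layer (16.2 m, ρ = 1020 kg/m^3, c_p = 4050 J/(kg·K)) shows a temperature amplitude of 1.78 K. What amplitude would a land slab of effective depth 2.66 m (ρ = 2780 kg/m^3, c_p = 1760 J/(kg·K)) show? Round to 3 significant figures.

C_ocean = 6.69×10^7 J/(m²·K); C_land = 1.30×10^7 J/(m²·K).
A ∝ 1/C ⇒ A_land = A_ocean × C_ocean/C_land = 1.78 × 5.14 = 9.15 K.

9.15 K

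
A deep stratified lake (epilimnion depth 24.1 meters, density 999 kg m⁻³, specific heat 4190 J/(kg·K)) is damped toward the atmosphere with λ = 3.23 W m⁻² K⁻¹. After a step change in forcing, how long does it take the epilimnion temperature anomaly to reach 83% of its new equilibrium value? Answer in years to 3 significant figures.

Areal heat capacity C = ρ c_p D = 999 × 4190 × 24.1 = 1.01×10^8 J m⁻² K⁻¹.
τ = C / λ = 1.01×10^8 / 3.23 = 3.12×10^7 s.
Fraction reached: 1 − e^(−t/τ) = 0.83 ⇒ t = −τ ln(1 − 0.83) = τ × 1.77.
t = 5.53×10^7 s = 1.75 years.

1.75 years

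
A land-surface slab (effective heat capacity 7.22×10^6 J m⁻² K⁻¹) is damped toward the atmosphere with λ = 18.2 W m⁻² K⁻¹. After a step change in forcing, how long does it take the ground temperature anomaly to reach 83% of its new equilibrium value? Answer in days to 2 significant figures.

Areal heat capacity C = 7.22×10^6 J m⁻² K⁻¹ (given).
τ = C / λ = 7.22×10^6 / 18.2 = 3.97×10^5 s.
Fraction reached: 1 − e^(−t/τ) = 0.83 ⇒ t = −τ ln(1 − 0.83) = τ × 1.77.
t = 7.03×10^5 s = 8.14 days.

8.1 days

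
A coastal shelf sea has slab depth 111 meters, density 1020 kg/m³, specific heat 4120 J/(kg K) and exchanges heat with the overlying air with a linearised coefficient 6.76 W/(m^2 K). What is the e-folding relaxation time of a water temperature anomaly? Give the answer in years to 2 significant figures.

Areal heat capacity C = ρ c_p D = 1020 × 4120 × 111 = 4.66×10^8 J/(m²·K).
Relaxation time τ = C / λ = 4.66×10^8 / 6.76 = 6.90×10^7 s.
In years: 6.90×10^7 s / (3.156×10^7 s/year) = 2.19 years.

2.2 years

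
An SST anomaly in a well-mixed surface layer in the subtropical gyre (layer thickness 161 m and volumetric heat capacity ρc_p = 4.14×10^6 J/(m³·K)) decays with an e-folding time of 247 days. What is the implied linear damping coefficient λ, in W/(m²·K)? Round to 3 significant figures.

Areal heat capacity C = ρc_p × D = 4.14×10^6 × 161 = 6.67×10^8 J/(m²·K).
τ = 247 days = 2.13×10^7 s.
λ = C / τ = 6.67×10^8 / 2.13×10^7 = 31.2 W/(m²·K).

31.2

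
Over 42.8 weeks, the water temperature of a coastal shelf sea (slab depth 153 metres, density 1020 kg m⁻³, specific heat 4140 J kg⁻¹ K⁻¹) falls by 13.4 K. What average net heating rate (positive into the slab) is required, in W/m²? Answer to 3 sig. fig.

-334

Areal heat capacity C = ρ c_p D = 1020 × 4140 × 153 = 6.46×10^8 J/(m^2 K).
Required heat per unit area: Q = C ΔT = 6.46×10^8 × -13.4 = -8.66×10^9 J/m².
Flux F = Q / Δt = -8.66×10^9 / 2.59×10^7 s = -334 W/m².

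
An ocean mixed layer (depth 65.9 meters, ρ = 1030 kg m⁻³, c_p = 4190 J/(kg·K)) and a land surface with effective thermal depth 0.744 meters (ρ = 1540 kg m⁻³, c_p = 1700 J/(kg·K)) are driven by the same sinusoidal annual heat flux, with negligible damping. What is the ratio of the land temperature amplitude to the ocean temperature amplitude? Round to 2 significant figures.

C_ocean = 1030 × 4190 × 65.9 = 2.84×10^8 J/(m²·K).
C_land = 1540 × 1700 × 0.744 = 1.95×10^6 J/(m²·K).
Undamped amplitude ∝ 1/C, so A_land/A_ocean = C_ocean/C_land = 146.

150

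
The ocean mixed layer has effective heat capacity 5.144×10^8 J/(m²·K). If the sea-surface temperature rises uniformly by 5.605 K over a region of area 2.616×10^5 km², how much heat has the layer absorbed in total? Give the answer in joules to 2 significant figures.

Areal heat capacity C = 5.144×10^8 J/(m²·K) (given).
Heat per unit area: q = C ΔT = 5.14×10^8 × 5.605 = 2.88×10^9 J/m².
Total heat: Q = q × A = 2.88×10^9 × (2.616×10^5 × 10⁶ m²) = 7.54×10^20 J.

7.5×10^20 J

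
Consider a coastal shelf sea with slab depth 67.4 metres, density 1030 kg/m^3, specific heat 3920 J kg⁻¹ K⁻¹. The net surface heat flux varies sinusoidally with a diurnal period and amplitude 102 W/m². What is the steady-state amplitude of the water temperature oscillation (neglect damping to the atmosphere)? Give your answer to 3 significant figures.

Areal heat capacity C = ρ c_p D = 1030 × 3920 × 67.4 = 2.72×10^8 J/(m^2 K).
Angular frequency ω = 2π / T = 2π / 86400 s = 7.27×10^-5 s⁻¹.
Cω = 2.72×10^8 × 7.27×10^-5 = 19800 W/(m²·K).
Amplitude A = F₀ / (Cω) = 102 / 19800 = 0.00515 K.

0.00515 K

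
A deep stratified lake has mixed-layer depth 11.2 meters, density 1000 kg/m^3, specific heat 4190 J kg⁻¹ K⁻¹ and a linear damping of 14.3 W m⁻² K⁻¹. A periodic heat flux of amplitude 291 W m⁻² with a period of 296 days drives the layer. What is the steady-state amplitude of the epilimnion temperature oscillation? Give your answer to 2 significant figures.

16 K

Areal heat capacity C = ρ c_p D = 1000 × 4190 × 11.2 = 4.69×10^7 J/(m^2 K).
Angular frequency ω = 2π / T = 2π / 2.56×10^7 s = 2.46×10^-7 s⁻¹.
√((Cω)² + λ²) = √((11.5)² + 14.3²) = 18.4 W/(m²·K).
Amplitude A = F₀ / √((Cω)²+λ²) = 291 / 18.4 = 15.8 K.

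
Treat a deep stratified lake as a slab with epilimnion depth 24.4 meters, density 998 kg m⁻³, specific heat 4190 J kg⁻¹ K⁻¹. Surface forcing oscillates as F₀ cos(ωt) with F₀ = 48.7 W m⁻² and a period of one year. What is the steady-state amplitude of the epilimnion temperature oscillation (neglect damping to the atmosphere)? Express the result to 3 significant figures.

2.40 K

Areal heat capacity C = ρ c_p D = 998 × 4190 × 24.4 = 1.02×10^8 J/(m²·K).
Angular frequency ω = 2π / T = 2π / 3.15×10^7 s = 1.99×10^-7 s⁻¹.
Cω = 1.02×10^8 × 1.99×10^-7 = 20.3 W/(m²·K).
Amplitude A = F₀ / (Cω) = 48.7 / 20.3 = 2.40 K.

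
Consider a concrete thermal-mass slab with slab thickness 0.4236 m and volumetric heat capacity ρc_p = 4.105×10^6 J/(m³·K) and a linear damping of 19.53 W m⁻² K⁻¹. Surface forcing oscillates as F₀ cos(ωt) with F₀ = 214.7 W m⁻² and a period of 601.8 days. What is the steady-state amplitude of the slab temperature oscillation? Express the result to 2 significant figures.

11 K

Areal heat capacity C = ρc_p × D = 4.105×10^6 × 0.4236 = 1.74×10^6 J/(m²·K).
Angular frequency ω = 2π / T = 2π / 5.20×10^7 s = 1.21×10^-7 s⁻¹.
√((Cω)² + λ²) = √((0.210)² + 19.53²) = 19.5 W/(m²·K).
Amplitude A = F₀ / √((Cω)²+λ²) = 214.7 / 19.5 = 11.0 K.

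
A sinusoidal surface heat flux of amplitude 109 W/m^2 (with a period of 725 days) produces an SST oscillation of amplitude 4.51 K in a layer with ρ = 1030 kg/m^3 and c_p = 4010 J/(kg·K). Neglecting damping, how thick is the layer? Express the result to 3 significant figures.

58.3 m

ω = 2π / 6.26×10^7 s = 1.00×10^-7 s⁻¹.
Required C = F₀ / (A ω) = 109 / (4.51 × 1.00×10^-7) = 2.41×10^8 J/(m²·K).
D = C / (ρ c_p) = 2.41×10^8 / (1030 × 4010) = 58.3 m.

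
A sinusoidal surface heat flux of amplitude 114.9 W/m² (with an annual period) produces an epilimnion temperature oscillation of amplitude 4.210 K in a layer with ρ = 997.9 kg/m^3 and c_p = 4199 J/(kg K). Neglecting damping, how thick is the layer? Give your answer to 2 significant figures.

ω = 2π / 3.15×10^7 s = 1.99×10^-7 s⁻¹.
Required C = F₀ / (A ω) = 114.9 / (4.210 × 1.99×10^-7) = 1.37×10^8 J/(m²·K).
D = C / (ρ c_p) = 1.37×10^8 / (997.9 × 4199) = 32.7 m.

33 m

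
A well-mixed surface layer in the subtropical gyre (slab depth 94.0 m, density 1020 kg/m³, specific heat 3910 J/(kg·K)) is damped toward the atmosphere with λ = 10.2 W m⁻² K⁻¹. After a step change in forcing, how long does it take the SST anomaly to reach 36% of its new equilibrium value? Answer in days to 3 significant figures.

Areal heat capacity C = ρ c_p D = 1020 × 3910 × 94.0 = 3.75×10^8 J/(m²·K).
τ = C / λ = 3.75×10^8 / 10.2 = 3.68×10^7 s.
Fraction reached: 1 − e^(−t/τ) = 0.36 ⇒ t = −τ ln(1 − 0.36) = τ × 0.446.
t = 1.64×10^7 s = 190 days.

190 days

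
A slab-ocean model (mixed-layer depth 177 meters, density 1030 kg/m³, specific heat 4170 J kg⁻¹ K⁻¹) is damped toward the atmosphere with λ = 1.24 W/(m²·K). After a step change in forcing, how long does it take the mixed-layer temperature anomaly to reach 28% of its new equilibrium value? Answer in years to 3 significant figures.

6.38 years

Areal heat capacity C = ρ c_p D = 1030 × 4170 × 177 = 7.60×10^8 J/(m^2 K).
τ = C / λ = 7.60×10^8 / 1.24 = 6.13×10^8 s.
Fraction reached: 1 − e^(−t/τ) = 0.28 ⇒ t = −τ ln(1 − 0.28) = τ × 0.329.
t = 2.01×10^8 s = 6.38 years.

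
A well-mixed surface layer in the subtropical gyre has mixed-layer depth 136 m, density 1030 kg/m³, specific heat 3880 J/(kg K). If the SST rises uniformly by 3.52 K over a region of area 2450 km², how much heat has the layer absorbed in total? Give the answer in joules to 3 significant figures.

Areal heat capacity C = ρ c_p D = 1030 × 3880 × 136 = 5.44×10^8 J/(m^2 K).
Heat per unit area: q = C ΔT = 5.44×10^8 × 3.52 = 1.91×10^9 J/m².
Total heat: Q = q × A = 1.91×10^9 × (2450 × 10⁶ m²) = 4.69×10^18 J.

4.69×10^18 J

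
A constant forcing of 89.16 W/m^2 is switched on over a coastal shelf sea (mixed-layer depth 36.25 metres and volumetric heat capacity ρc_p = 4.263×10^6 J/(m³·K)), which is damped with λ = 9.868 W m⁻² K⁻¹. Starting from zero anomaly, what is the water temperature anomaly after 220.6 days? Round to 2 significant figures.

Areal heat capacity C = ρc_p × D = 4.263×10^6 × 36.25 = 1.55×10^8 J m⁻² K⁻¹.
τ = C / λ = 1.55×10^8 / 9.868 = 1.57×10^7 s.
Equilibrium anomaly ΔT_eq = F / λ = 89.16 / 9.868 = 9.04 K.
t = 220.6 days = 1.91×10^7 s, so t/τ = 1.22.
ΔT(t) = ΔT_eq (1 − e^(−t/τ)) = 9.04 × (1 − e^−1.22) = 6.36 K.

6.4 K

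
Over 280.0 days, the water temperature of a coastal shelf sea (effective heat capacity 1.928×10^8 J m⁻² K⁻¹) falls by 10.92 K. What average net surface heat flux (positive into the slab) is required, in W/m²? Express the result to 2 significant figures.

Areal heat capacity C = 1.928×10^8 J m⁻² K⁻¹ (given).
Required heat per unit area: Q = C ΔT = 1.93×10^8 × -10.92 = -2.11×10^9 J/m².
Flux F = Q / Δt = -2.11×10^9 / 2.42×10^7 s = -87.0 W/m².

-87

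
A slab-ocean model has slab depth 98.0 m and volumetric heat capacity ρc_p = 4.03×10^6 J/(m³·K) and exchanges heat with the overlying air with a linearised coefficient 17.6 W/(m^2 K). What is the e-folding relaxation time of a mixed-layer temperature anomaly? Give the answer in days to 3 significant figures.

Areal heat capacity C = ρc_p × D = 4.03×10^6 × 98.0 = 3.95×10^8 J m⁻² K⁻¹.
Relaxation time τ = C / λ = 3.95×10^8 / 17.6 = 2.24×10^7 s.
In days: 2.24×10^7 s / (86400 s/day) = 260 days.

260 days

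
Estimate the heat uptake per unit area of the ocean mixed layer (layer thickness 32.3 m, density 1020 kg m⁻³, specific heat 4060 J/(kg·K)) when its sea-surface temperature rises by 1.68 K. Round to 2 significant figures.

2.2×10^8

Areal heat capacity C = ρ c_p D = 1020 × 4060 × 32.3 = 1.34×10^8 J/(m^2 K).
ΔQ = C ΔT = 1.34×10^8 × 1.68 = 2.25×10^8 J/m².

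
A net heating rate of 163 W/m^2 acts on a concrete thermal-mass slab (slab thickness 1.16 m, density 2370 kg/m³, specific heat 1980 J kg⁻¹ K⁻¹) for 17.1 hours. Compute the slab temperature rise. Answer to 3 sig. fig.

1.84 K

Areal heat capacity C = ρ c_p D = 2370 × 1980 × 1.16 = 5.44×10^6 J/(m^2 K).
Net heat input Q = F Δt = 163 × (17.1 hours × 3600 s/hour) = 1.00×10^7 J/m².
ΔT = Q / C = 1.00×10^7 / 5.44×10^6 = 1.84 K.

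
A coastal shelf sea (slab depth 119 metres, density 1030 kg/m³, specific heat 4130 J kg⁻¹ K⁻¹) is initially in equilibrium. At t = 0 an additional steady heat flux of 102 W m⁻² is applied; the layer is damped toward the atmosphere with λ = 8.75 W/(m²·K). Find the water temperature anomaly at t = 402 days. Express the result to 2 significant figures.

Areal heat capacity C = ρ c_p D = 1030 × 4130 × 119 = 5.06×10^8 J m⁻² K⁻¹.
τ = C / λ = 5.06×10^8 / 8.75 = 5.79×10^7 s.
Equilibrium anomaly ΔT_eq = F / λ = 102 / 8.75 = 11.7 K.
t = 402 days = 3.47×10^7 s, so t/τ = 0.600.
ΔT(t) = ΔT_eq (1 − e^(−t/τ)) = 11.7 × (1 − e^−0.600) = 5.26 K.

5.3 K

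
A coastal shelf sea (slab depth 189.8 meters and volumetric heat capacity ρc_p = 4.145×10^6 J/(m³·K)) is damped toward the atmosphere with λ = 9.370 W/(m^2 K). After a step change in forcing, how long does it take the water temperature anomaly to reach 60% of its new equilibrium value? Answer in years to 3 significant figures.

2.44 years

Areal heat capacity C = ρc_p × D = 4.145×10^6 × 189.8 = 7.87×10^8 J/(m^2 K).
τ = C / λ = 7.87×10^8 / 9.370 = 8.40×10^7 s.
Fraction reached: 1 − e^(−t/τ) = 0.60 ⇒ t = −τ ln(1 − 0.60) = τ × 0.916.
t = 7.69×10^7 s = 2.44 years.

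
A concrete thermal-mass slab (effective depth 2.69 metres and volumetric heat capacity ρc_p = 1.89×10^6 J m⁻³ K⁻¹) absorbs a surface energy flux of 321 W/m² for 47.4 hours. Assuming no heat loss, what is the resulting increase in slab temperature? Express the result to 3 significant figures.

10.8 K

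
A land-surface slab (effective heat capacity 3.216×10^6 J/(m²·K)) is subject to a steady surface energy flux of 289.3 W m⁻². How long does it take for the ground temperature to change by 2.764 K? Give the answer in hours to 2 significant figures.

Areal heat capacity C = 3.216×10^6 J/(m²·K) (given).
Time required: Δt = C ΔT / F = 3.22×10^6 × 2.764 / 289.3 = 30700 s.
In hours: 30700 s / (3600 s/hour) = 8.53 hours.

8.5 hours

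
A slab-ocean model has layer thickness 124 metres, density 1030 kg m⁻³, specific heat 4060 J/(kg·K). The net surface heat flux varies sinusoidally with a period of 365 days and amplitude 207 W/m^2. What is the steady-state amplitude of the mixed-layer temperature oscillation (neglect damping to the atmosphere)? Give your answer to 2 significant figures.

Areal heat capacity C = ρ c_p D = 1030 × 4060 × 124 = 5.19×10^8 J/(m²·K).
Angular frequency ω = 2π / T = 2π / 3.15×10^7 s = 1.99×10^-7 s⁻¹.
Cω = 5.19×10^8 × 1.99×10^-7 = 103 W/(m²·K).
Amplitude A = F₀ / (Cω) = 207 / 103 = 2.00 K.

2.0 K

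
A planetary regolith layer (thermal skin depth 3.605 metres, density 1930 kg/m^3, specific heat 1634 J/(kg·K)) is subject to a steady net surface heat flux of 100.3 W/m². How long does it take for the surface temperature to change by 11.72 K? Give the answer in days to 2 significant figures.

15 days

Areal heat capacity C = ρ c_p D = 1930 × 1634 × 3.605 = 1.14×10^7 J m⁻² K⁻¹.
Time required: Δt = C ΔT / F = 1.14×10^7 × 11.72 / 100.3 = 1.33×10^6 s.
In days: 1.33×10^6 s / (86400 s/day) = 15.4 days.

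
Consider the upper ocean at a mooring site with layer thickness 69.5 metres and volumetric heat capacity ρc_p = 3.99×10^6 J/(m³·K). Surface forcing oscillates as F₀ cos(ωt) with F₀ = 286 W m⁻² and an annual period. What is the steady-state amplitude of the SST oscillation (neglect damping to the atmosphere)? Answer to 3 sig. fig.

5.18 K

Areal heat capacity C = ρc_p × D = 3.99×10^6 × 69.5 = 2.77×10^8 J/(m^2 K).
Angular frequency ω = 2π / T = 2π / 3.15×10^7 s = 1.99×10^-7 s⁻¹.
Cω = 2.77×10^8 × 1.99×10^-7 = 55.2 W/(m²·K).
Amplitude A = F₀ / (Cω) = 286 / 55.2 = 5.18 K.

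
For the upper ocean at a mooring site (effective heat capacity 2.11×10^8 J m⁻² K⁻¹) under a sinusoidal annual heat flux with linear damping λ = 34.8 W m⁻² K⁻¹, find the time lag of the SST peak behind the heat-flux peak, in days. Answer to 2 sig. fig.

51 days

Areal heat capacity C = 2.11×10^8 J m⁻² K⁻¹ (given).
ω = 2π / 3.15×10^7 s = 1.99×10^-7 s⁻¹.
Phase lag φ = arctan(Cω/λ) = arctan(42.0/34.8) = 0.879 rad.
Time lag = φ / ω = 0.879 / 1.99×10^-7 = 4.41×10^6 s = 51.1 days.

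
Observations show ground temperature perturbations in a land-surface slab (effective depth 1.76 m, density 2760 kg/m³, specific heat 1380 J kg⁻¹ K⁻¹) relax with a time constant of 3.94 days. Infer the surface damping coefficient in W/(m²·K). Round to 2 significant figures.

Areal heat capacity C = ρ c_p D = 2760 × 1380 × 1.76 = 6.70×10^6 J m⁻² K⁻¹.
τ = 3.94 days = 3.40×10^5 s.
λ = C / τ = 6.70×10^6 / 3.40×10^5 = 19.7 W/(m²·K).

20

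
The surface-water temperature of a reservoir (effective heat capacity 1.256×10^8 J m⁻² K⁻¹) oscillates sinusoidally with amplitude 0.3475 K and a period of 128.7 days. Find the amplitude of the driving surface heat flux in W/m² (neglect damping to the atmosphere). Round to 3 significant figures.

Areal heat capacity C = 1.256×10^8 J m⁻² K⁻¹ (given).
ω = 2π / 1.11×10^7 s = 5.65×10^-7 s⁻¹.
Cω = 1.26×10^8 × 5.65×10^-7 = 71.0 W/(m²·K).
F₀ = A × Cω = 0.3475 × 71.0 = 24.7 W/m².

24.7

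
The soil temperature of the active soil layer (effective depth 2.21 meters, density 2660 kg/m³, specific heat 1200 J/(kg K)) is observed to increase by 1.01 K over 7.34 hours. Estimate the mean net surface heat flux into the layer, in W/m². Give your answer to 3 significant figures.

270

Areal heat capacity C = ρ c_p D = 2660 × 1200 × 2.21 = 7.05×10^6 J/(m^2 K).
Required heat per unit area: Q = C ΔT = 7.05×10^6 × 1.01 = 7.12×10^6 J/m².
Flux F = Q / Δt = 7.12×10^6 / 26400 s = 270 W/m².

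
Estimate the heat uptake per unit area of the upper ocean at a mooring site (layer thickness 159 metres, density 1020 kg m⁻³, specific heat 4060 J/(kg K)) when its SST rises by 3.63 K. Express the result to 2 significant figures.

2.4×10^9

Areal heat capacity C = ρ c_p D = 1020 × 4060 × 159 = 6.58×10^8 J/(m²·K).
ΔQ = C ΔT = 6.58×10^8 × 3.63 = 2.39×10^9 J/m².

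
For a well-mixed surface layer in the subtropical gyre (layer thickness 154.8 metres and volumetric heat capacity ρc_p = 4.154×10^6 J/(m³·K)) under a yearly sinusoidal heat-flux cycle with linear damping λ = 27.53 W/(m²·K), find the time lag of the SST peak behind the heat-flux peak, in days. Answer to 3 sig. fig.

79.0 days

Areal heat capacity C = ρc_p × D = 4.154×10^6 × 154.8 = 6.43×10^8 J/(m²·K).
ω = 2π / 3.15×10^7 s = 1.99×10^-7 s⁻¹.
Phase lag φ = arctan(Cω/λ) = arctan(128/27.53) = 1.36 rad.
Time lag = φ / ω = 1.36 / 1.99×10^-7 = 6.82×10^6 s = 79.0 days.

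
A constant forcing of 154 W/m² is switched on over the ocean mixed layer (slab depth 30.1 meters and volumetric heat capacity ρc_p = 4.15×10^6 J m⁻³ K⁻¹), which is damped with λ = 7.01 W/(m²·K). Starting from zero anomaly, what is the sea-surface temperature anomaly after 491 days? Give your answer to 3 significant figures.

Areal heat capacity C = ρc_p × D = 4.15×10^6 × 30.1 = 1.25×10^8 J/(m^2 K).
τ = C / λ = 1.25×10^8 / 7.01 = 1.78×10^7 s.
Equilibrium anomaly ΔT_eq = F / λ = 154 / 7.01 = 22.0 K.
t = 491 days = 4.24×10^7 s, so t/τ = 2.38.
ΔT(t) = ΔT_eq (1 − e^(−t/τ)) = 22.0 × (1 − e^−2.38) = 19.9 K.

19.9 K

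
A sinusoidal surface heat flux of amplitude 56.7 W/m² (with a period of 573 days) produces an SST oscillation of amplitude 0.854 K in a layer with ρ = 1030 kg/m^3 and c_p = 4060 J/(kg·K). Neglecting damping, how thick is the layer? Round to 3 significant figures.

ω = 2π / 4.95×10^7 s = 1.27×10^-7 s⁻¹.
Required C = F₀ / (A ω) = 56.7 / (0.854 × 1.27×10^-7) = 5.23×10^8 J/(m²·K).
D = C / (ρ c_p) = 5.23×10^8 / (1030 × 4060) = 125 m.

125 m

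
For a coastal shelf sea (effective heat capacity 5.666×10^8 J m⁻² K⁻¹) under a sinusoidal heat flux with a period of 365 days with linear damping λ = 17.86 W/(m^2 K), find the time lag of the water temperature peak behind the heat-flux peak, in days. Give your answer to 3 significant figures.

82.1 days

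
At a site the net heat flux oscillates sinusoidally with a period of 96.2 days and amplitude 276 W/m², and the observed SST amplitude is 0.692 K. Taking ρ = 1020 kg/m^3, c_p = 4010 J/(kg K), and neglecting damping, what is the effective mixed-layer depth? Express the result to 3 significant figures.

129 m

ω = 2π / 8.31×10^6 s = 7.56×10^-7 s⁻¹.
Required C = F₀ / (A ω) = 276 / (0.692 × 7.56×10^-7) = 5.28×10^8 J/(m²·K).
D = C / (ρ c_p) = 5.28×10^8 / (1020 × 4010) = 129 m.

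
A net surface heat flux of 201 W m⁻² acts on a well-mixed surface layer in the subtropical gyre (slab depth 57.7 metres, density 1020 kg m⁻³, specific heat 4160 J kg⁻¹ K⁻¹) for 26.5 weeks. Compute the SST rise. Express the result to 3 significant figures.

13.2 K

Areal heat capacity C = ρ c_p D = 1020 × 4160 × 57.7 = 2.45×10^8 J/(m²·K).
Net heat input Q = F Δt = 201 × (26.5 weeks × 6.048×10^5 s/week) = 3.22×10^9 J/m².
ΔT = Q / C = 3.22×10^9 / 2.45×10^8 = 13.2 K.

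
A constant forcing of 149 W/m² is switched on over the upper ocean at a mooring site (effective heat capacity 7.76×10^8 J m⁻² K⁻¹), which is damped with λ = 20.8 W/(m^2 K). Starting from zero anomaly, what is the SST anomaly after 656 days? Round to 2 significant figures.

Areal heat capacity C = 7.76×10^8 J m⁻² K⁻¹ (given).
τ = C / λ = 7.76×10^8 / 20.8 = 3.73×10^7 s.
Equilibrium anomaly ΔT_eq = F / λ = 149 / 20.8 = 7.16 K.
t = 656 days = 5.67×10^7 s, so t/τ = 1.52.
ΔT(t) = ΔT_eq (1 − e^(−t/τ)) = 7.16 × (1 − e^−1.52) = 5.60 K.

5.6 K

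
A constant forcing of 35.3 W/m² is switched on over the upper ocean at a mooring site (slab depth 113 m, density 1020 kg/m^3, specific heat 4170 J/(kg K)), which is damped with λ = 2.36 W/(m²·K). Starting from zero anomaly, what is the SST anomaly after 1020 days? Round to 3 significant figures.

Areal heat capacity C = ρ c_p D = 1020 × 4170 × 113 = 4.81×10^8 J/(m^2 K).
τ = C / λ = 4.81×10^8 / 2.36 = 2.04×10^8 s.
Equilibrium anomaly ΔT_eq = F / λ = 35.3 / 2.36 = 15.0 K.
t = 1020 days = 8.81×10^7 s, so t/τ = 0.433.
ΔT(t) = ΔT_eq (1 − e^(−t/τ)) = 15.0 × (1 − e^−0.433) = 5.25 K.

5.25 K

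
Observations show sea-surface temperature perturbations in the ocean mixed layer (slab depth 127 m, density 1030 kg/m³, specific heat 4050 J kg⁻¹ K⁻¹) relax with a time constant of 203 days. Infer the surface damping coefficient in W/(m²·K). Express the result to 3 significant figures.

30.2

Areal heat capacity C = ρ c_p D = 1030 × 4050 × 127 = 5.30×10^8 J/(m²·K).
τ = 203 days = 1.75×10^7 s.
λ = C / τ = 5.30×10^8 / 1.75×10^7 = 30.2 W/(m²·K).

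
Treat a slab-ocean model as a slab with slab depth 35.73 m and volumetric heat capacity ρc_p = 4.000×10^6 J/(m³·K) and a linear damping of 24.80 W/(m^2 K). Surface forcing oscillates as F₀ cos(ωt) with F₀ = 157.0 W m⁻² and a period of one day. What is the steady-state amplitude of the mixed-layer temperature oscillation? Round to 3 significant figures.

Areal heat capacity C = ρc_p × D = 4.000×10^6 × 35.73 = 1.43×10^8 J m⁻² K⁻¹.
Angular frequency ω = 2π / T = 2π / 86400 s = 7.27×10^-5 s⁻¹.
√((Cω)² + λ²) = √((10400)² + 24.80²) = 10400 W/(m²·K).
Amplitude A = F₀ / √((Cω)²+λ²) = 157.0 / 10400 = 0.0151 K.

0.0151 K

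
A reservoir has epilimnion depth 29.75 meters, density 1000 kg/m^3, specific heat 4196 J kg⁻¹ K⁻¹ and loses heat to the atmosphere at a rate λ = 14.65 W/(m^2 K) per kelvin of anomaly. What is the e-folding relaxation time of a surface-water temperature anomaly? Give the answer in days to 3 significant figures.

Areal heat capacity C = ρ c_p D = 1000 × 4196 × 29.75 = 1.25×10^8 J/(m²·K).
Relaxation time τ = C / λ = 1.25×10^8 / 14.65 = 8.52×10^6 s.
In days: 8.52×10^6 s / (86400 s/day) = 98.6 days.

98.6 days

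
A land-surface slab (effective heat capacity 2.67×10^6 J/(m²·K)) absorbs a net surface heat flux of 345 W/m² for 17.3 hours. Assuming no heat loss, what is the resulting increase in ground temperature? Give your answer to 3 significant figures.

8.05 K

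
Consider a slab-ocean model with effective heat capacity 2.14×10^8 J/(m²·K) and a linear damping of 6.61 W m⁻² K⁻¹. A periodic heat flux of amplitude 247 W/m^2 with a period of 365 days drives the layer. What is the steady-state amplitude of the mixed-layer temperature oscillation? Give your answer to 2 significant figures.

Areal heat capacity C = 2.14×10^8 J/(m²·K) (given).
Angular frequency ω = 2π / T = 2π / 3.15×10^7 s = 1.99×10^-7 s⁻¹.
√((Cω)² + λ²) = √((42.6)² + 6.61²) = 43.1 W/(m²·K).
Amplitude A = F₀ / √((Cω)²+λ²) = 247 / 43.1 = 5.72 K.

5.7 K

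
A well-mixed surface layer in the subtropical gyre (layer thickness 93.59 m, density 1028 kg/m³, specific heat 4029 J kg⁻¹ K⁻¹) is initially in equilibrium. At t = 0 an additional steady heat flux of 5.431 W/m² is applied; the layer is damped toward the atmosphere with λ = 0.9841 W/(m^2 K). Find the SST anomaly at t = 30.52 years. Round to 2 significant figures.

5.0 K

Areal heat capacity C = ρ c_p D = 1028 × 4029 × 93.59 = 3.88×10^8 J/(m²·K).
τ = C / λ = 3.88×10^8 / 0.9841 = 3.94×10^8 s.
Equilibrium anomaly ΔT_eq = F / λ = 5.431 / 0.9841 = 5.52 K.
t = 30.52 years = 9.63×10^8 s, so t/τ = 2.45.
ΔT(t) = ΔT_eq (1 − e^(−t/τ)) = 5.52 × (1 − e^−2.45) = 5.04 K.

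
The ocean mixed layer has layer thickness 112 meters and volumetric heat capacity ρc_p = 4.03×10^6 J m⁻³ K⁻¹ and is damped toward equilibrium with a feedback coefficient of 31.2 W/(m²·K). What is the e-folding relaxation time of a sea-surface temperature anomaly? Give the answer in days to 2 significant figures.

Areal heat capacity C = ρc_p × D = 4.03×10^6 × 112 = 4.51×10^8 J/(m^2 K).
Relaxation time τ = C / λ = 4.51×10^8 / 31.2 = 1.45×10^7 s.
In days: 1.45×10^7 s / (86400 s/day) = 167 days.

170 days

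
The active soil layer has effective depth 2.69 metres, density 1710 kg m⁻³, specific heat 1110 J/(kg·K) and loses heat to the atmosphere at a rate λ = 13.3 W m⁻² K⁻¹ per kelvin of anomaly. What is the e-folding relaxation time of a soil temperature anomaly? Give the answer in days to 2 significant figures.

Areal heat capacity C = ρ c_p D = 1710 × 1110 × 2.69 = 5.11×10^6 J/(m^2 K).
Relaxation time τ = C / λ = 5.11×10^6 / 13.3 = 3.84×10^5 s.
In days: 3.84×10^5 s / (86400 s/day) = 4.44 days.

4.4 days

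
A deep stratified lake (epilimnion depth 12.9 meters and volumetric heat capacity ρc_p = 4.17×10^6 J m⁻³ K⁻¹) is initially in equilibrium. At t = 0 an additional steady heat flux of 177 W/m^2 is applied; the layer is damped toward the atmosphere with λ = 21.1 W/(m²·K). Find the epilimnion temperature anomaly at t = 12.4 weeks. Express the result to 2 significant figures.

7.9 K

Areal heat capacity C = ρc_p × D = 4.17×10^6 × 12.9 = 5.38×10^7 J/(m²·K).
τ = C / λ = 5.38×10^7 / 21.1 = 2.55×10^6 s.
Equilibrium anomaly ΔT_eq = F / λ = 177 / 21.1 = 8.39 K.
t = 12.4 weeks = 7.50×10^6 s, so t/τ = 2.94.
ΔT(t) = ΔT_eq (1 − e^(−t/τ)) = 8.39 × (1 − e^−2.94) = 7.95 K.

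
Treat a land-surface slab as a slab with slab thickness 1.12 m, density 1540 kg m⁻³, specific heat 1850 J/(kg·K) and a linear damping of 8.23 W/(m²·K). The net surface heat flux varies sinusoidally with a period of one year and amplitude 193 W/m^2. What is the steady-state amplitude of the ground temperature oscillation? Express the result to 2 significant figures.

23 K

Areal heat capacity C = ρ c_p D = 1540 × 1850 × 1.12 = 3.19×10^6 J m⁻² K⁻¹.
Angular frequency ω = 2π / T = 2π / 3.15×10^7 s = 1.99×10^-7 s⁻¹.
√((Cω)² + λ²) = √((0.636)² + 8.23²) = 8.25 W/(m²·K).
Amplitude A = F₀ / √((Cω)²+λ²) = 193 / 8.25 = 23.4 K.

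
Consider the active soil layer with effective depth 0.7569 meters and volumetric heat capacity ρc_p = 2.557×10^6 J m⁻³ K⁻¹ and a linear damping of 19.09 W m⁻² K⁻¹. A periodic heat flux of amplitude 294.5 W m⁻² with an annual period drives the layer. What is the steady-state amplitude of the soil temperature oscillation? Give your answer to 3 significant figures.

15.4 K

Areal heat capacity C = ρc_p × D = 2.557×10^6 × 0.7569 = 1.94×10^6 J/(m^2 K).
Angular frequency ω = 2π / T = 2π / 3.15×10^7 s = 1.99×10^-7 s⁻¹.
√((Cω)² + λ²) = √((0.386)² + 19.09²) = 19.1 W/(m²·K).
Amplitude A = F₀ / √((Cω)²+λ²) = 294.5 / 19.1 = 15.4 K.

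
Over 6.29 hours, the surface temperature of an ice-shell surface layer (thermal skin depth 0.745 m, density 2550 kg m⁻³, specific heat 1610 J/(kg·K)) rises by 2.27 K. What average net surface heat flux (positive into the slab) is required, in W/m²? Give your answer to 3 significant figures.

307

Areal heat capacity C = ρ c_p D = 2550 × 1610 × 0.745 = 3.06×10^6 J/(m^2 K).
Required heat per unit area: Q = C ΔT = 3.06×10^6 × 2.27 = 6.94×10^6 J/m².
Flux F = Q / Δt = 6.94×10^6 / 22600 s = 307 W/m².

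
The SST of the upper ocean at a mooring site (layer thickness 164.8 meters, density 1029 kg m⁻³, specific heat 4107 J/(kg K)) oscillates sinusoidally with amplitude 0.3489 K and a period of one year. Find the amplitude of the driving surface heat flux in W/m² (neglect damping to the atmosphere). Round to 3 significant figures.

Areal heat capacity C = ρ c_p D = 1029 × 4107 × 164.8 = 6.96×10^8 J/(m^2 K).
ω = 2π / 3.15×10^7 s = 1.99×10^-7 s⁻¹.
Cω = 6.96×10^8 × 1.99×10^-7 = 139 W/(m²·K).
F₀ = A × Cω = 0.3489 × 139 = 48.4 W/m².

48.4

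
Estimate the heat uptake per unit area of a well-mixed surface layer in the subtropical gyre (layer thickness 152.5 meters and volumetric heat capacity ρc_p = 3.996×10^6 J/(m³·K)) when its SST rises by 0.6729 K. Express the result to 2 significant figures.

Areal heat capacity C = ρc_p × D = 3.996×10^6 × 152.5 = 6.09×10^8 J/(m²·K).
ΔQ = C ΔT = 6.09×10^8 × 0.6729 = 4.10×10^8 J/m².

4.1×10^8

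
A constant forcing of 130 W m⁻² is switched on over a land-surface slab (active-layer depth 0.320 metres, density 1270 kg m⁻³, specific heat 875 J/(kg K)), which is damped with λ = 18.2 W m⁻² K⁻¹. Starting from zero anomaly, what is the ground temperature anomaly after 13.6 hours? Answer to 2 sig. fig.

Areal heat capacity C = ρ c_p D = 1270 × 875 × 0.320 = 3.56×10^5 J m⁻² K⁻¹.
τ = C / λ = 3.56×10^5 / 18.2 = 19500 s.
Equilibrium anomaly ΔT_eq = F / λ = 130 / 18.2 = 7.14 K.
t = 13.6 hours = 49000 s, so t/τ = 2.51.
ΔT(t) = ΔT_eq (1 − e^(−t/τ)) = 7.14 × (1 − e^−2.51) = 6.56 K.

6.6 K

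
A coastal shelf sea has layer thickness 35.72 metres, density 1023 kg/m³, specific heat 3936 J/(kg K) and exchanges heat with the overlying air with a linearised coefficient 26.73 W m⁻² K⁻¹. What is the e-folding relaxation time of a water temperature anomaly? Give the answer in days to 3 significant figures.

Areal heat capacity C = ρ c_p D = 1023 × 3936 × 35.72 = 1.44×10^8 J/(m^2 K).
Relaxation time τ = C / λ = 1.44×10^8 / 26.73 = 5.38×10^6 s.
In days: 5.38×10^6 s / (86400 s/day) = 62.3 days.

62.3 days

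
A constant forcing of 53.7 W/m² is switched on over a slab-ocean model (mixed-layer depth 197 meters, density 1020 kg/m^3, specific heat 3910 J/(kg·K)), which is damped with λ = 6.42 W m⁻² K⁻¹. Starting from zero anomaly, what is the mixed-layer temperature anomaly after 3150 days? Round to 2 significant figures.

7.5 K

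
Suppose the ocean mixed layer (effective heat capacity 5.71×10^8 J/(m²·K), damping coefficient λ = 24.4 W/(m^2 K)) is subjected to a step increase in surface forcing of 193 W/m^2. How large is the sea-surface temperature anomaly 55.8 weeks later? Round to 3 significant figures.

Areal heat capacity C = 5.71×10^8 J/(m²·K) (given).
τ = C / λ = 5.71×10^8 / 24.4 = 2.34×10^7 s.
Equilibrium anomaly ΔT_eq = F / λ = 193 / 24.4 = 7.91 K.
t = 55.8 weeks = 3.37×10^7 s, so t/τ = 1.44.
ΔT(t) = ΔT_eq (1 − e^(−t/τ)) = 7.91 × (1 − e^−1.44) = 6.04 K.

6.04 K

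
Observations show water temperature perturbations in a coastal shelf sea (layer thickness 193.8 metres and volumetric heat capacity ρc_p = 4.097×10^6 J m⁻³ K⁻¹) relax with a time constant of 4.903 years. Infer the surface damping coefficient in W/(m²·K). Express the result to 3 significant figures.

5.13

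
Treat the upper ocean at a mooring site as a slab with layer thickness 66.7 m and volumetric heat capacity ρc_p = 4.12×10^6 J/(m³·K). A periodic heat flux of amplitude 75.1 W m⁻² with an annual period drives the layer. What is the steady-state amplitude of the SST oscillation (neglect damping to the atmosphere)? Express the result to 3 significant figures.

1.37 K

Areal heat capacity C = ρc_p × D = 4.12×10^6 × 66.7 = 2.75×10^8 J/(m^2 K).
Angular frequency ω = 2π / T = 2π / 3.15×10^7 s = 1.99×10^-7 s⁻¹.
Cω = 2.75×10^8 × 1.99×10^-7 = 54.8 W/(m²·K).
Amplitude A = F₀ / (Cω) = 75.1 / 54.8 = 1.37 K.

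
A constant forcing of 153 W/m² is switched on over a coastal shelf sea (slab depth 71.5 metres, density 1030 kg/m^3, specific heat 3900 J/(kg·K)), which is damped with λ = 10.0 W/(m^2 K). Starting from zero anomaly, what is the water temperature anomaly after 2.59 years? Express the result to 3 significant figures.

Areal heat capacity C = ρ c_p D = 1030 × 3900 × 71.5 = 2.87×10^8 J/(m^2 K).
τ = C / λ = 2.87×10^8 / 10.0 = 2.87×10^7 s.
Equilibrium anomaly ΔT_eq = F / λ = 153 / 10.0 = 15.3 K.
t = 2.59 years = 8.17×10^7 s, so t/τ = 2.85.
ΔT(t) = ΔT_eq (1 − e^(−t/τ)) = 15.3 × (1 − e^−2.85) = 14.4 K.

14.4 K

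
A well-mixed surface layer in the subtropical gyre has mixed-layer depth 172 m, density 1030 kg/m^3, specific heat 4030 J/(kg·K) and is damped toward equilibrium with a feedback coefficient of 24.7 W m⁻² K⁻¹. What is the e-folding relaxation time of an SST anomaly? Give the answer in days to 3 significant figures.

335 days

Areal heat capacity C = ρ c_p D = 1030 × 4030 × 172 = 7.14×10^8 J/(m^2 K).
Relaxation time τ = C / λ = 7.14×10^8 / 24.7 = 2.89×10^7 s.
In days: 2.89×10^7 s / (86400 s/day) = 335 days.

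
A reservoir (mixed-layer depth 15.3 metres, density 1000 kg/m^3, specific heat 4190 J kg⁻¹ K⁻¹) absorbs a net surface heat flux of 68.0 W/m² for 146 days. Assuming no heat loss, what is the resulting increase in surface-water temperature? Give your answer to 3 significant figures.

Areal heat capacity C = ρ c_p D = 1000 × 4190 × 15.3 = 6.41×10^7 J/(m^2 K).
Net heat input Q = F Δt = 68.0 × (146 days × 86400 s/day) = 8.58×10^8 J/m².
ΔT = Q / C = 8.58×10^8 / 6.41×10^7 = 13.4 K.

13.4 K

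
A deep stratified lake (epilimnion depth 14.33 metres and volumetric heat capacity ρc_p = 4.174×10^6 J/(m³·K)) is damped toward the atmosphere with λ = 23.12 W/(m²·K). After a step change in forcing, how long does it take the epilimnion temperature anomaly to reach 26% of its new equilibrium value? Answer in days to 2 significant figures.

Areal heat capacity C = ρc_p × D = 4.174×10^6 × 14.33 = 5.98×10^7 J/(m²·K).
τ = C / λ = 5.98×10^7 / 23.12 = 2.59×10^6 s.
Fraction reached: 1 − e^(−t/τ) = 0.26 ⇒ t = −τ ln(1 − 0.26) = τ × 0.301.
t = 7.79×10^5 s = 9.02 days.

9.0 days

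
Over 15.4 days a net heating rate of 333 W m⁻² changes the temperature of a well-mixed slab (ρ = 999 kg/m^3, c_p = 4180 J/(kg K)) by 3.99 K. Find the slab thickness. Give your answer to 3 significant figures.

26.6 m

Heat input Q = F Δt = 333 × 1.33×10^6 s = 4.43×10^8 J/m².
Required areal heat capacity C = Q / ΔT = 1.11×10^8 J/(m²·K).
Depth D = C / (ρ c_p) = 1.11×10^8 / (999 × 4180) = 26.6 m.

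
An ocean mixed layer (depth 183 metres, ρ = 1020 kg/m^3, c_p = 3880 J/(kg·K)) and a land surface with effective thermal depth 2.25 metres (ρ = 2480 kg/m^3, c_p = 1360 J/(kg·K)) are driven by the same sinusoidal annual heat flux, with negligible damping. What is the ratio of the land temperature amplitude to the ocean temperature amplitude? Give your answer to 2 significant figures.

C_ocean = 1020 × 3880 × 183 = 7.24×10^8 J/(m²·K).
C_land = 2480 × 1360 × 2.25 = 7.59×10^6 J/(m²·K).
Undamped amplitude ∝ 1/C, so A_land/A_ocean = C_ocean/C_land = 95.4.

95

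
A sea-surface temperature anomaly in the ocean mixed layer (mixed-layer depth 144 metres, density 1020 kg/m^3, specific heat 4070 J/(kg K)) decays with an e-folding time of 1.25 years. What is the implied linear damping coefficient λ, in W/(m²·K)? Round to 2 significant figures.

Areal heat capacity C = ρ c_p D = 1020 × 4070 × 144 = 5.98×10^8 J/(m^2 K).
τ = 1.25 years = 3.94×10^7 s.
λ = C / τ = 5.98×10^8 / 3.94×10^7 = 15.2 W/(m²·K).

15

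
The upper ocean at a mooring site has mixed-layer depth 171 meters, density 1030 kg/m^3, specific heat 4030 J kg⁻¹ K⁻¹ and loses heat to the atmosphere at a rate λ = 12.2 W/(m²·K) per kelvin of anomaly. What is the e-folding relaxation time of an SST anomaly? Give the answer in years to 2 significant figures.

1.8 years

Areal heat capacity C = ρ c_p D = 1030 × 4030 × 171 = 7.10×10^8 J/(m²·K).
Relaxation time τ = C / λ = 7.10×10^8 / 12.2 = 5.82×10^7 s.
In years: 5.82×10^7 s / (3.156×10^7 s/year) = 1.84 years.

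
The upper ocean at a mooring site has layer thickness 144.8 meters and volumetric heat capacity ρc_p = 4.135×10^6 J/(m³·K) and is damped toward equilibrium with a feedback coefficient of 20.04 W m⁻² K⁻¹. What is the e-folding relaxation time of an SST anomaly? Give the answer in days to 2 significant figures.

350 days

Areal heat capacity C = ρc_p × D = 4.135×10^6 × 144.8 = 5.99×10^8 J/(m^2 K).
Relaxation time τ = C / λ = 5.99×10^8 / 20.04 = 2.99×10^7 s.
In days: 2.99×10^7 s / (86400 s/day) = 346 days.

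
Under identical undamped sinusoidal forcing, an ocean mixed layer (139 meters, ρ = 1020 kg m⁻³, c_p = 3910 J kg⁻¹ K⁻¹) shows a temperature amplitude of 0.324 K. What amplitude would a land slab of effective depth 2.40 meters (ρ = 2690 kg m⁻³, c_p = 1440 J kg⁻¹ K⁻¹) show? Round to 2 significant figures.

C_ocean = 5.54×10^8 J/(m²·K); C_land = 9.30×10^6 J/(m²·K).
A ∝ 1/C ⇒ A_land = A_ocean × C_ocean/C_land = 0.324 × 59.6 = 19.3 K.

19 K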